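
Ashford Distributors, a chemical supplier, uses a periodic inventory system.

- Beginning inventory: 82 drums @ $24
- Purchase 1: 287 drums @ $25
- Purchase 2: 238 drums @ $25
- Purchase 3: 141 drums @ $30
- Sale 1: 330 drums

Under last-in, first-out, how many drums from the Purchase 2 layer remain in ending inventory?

49

Sale 1 (330) [LIFO — newest first]: 141 @ $30 + 189 @ $25 = $8,955
Ending inventory: 82 @ $24 + 287 @ $25 + 49 @ $25 = $10,368
Check: goods available $19,323 = COGS $8,955 + ending $10,368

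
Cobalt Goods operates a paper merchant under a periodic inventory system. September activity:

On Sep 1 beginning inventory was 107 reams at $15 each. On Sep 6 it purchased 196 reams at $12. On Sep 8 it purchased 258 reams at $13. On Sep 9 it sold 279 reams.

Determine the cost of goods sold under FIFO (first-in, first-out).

COGS = $3,669

Sep 9, 279 sold [FIFO — oldest first]: 107 @ $15 + 172 @ $12 = $3,669
Ending inventory: 24 @ $12 + 258 @ $13 = $3,642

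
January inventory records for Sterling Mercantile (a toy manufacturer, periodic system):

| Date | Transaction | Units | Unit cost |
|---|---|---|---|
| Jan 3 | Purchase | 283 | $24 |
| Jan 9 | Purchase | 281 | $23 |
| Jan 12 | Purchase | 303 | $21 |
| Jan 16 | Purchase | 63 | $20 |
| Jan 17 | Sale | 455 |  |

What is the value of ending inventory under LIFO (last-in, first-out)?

Ending inventory = $11,208

Jan 17, 455 sold [LIFO — newest first]: 63 @ $20 + 303 @ $21 + 89 @ $23 = $9,670
Ending inventory: 283 @ $24 + 192 @ $23 = $11,208
Check: goods available $20,878 = COGS $9,670 + ending $11,208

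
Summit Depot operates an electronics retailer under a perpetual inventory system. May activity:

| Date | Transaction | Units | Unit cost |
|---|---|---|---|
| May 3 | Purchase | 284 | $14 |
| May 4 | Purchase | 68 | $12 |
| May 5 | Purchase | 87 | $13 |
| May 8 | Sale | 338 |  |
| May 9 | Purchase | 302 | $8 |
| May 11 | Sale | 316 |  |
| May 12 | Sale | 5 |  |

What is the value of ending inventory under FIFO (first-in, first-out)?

May 8, 338 sold [FIFO — oldest first]: 284 @ $14 + 54 @ $12 = $4,624
May 11, 316 sold [FIFO — oldest first]: 14 @ $12 + 87 @ $13 + 215 @ $8 = $3,019
May 12, 5 sold [FIFO — oldest first]: 5 @ $8 = $40
Total COGS = $4,624 + $3,019 + $40 = $7,683
Ending inventory: 82 @ $8 = $656

Ending inventory = $656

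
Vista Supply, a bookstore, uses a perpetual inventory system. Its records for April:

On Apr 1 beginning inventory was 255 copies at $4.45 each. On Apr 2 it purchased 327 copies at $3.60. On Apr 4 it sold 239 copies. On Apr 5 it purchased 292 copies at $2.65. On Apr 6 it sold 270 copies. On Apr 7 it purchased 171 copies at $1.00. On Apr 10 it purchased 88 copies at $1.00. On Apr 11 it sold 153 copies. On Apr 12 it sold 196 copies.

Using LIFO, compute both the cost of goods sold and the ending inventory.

Apr 4, 239 sold [LIFO — newest first]: 239 @ $3.60 = $860.40
Apr 6, 270 sold [LIFO — newest first]: 270 @ $2.65 = $715.50
Apr 11, 153 sold [LIFO — newest first]: 88 @ $1.00 + 65 @ $1.00 = $153.00
Apr 12, 196 sold [LIFO — newest first]: 106 @ $1.00 + 22 @ $2.65 + 68 @ $3.60 = $409.10
Total COGS = $860.40 + $715.50 + $153.00 + $409.10 = $2,138.00
Ending inventory: 255 @ $4.45 + 20 @ $3.60 = $1,206.75
Check: goods available $3,344.75 = COGS $2,138.00 + ending $1,206.75

COGS = $2,138.00; ending inventory = $1,206.75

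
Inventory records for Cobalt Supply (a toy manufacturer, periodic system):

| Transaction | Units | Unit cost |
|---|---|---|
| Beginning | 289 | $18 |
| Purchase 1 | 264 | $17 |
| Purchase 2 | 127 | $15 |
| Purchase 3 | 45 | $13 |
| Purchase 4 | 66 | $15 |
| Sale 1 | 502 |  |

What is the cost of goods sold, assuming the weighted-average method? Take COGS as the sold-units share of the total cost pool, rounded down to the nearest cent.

COGS = $8,358.20

Sale 1, sell 502: 502/791 × $13,170.00 → $8,358.20
Ending inventory (cost pool remaining) = $4,811.80
Check: goods available $13,170.00 = COGS $8,358.20 + ending $4,811.80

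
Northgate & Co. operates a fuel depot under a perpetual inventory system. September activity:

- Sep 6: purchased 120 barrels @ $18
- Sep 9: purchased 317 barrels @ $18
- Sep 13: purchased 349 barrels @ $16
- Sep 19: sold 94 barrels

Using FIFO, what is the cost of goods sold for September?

Sep 19, 94 sold [FIFO — oldest first]: 94 @ $18 = $1,692
Ending inventory: 26 @ $18 + 317 @ $18 + 349 @ $16 = $11,758

COGS = $1,692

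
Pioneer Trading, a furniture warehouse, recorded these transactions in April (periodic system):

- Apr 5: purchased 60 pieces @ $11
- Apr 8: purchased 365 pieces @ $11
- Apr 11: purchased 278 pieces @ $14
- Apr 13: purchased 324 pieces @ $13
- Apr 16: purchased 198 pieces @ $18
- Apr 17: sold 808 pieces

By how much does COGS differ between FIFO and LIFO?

FIFO COGS: 60 @ $11 + 365 @ $11 + 278 @ $14 + 105 @ $13 = $9,932
LIFO COGS: 198 @ $18 + 324 @ $13 + 278 @ $14 + 8 @ $11 = $11,756
Difference = |$9,932 − $11,756| = $1,824

$1,824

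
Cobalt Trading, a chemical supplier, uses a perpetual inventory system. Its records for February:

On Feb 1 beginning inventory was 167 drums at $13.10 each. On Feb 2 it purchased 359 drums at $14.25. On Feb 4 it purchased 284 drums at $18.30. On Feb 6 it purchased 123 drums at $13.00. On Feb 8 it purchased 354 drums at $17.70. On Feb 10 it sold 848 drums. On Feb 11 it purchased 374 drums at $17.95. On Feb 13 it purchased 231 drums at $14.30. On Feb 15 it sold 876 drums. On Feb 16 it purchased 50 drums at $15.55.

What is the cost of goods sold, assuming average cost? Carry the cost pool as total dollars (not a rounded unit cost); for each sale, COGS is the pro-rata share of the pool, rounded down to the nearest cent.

After Feb 1: 167 on hand, pool $2,187.70 (≈ $13.1000 each)
After Feb 2: 526 on hand, pool $7,303.45 (≈ $13.8849 each)
After Feb 4: 810 on hand, pool $12,500.65 (≈ $15.4329 each)
After Feb 6: 933 on hand, pool $14,099.65 (≈ $15.1122 each)
After Feb 8: 1287 on hand, pool $20,365.45 (≈ $15.8240 each)
Feb 10, sell 848: 848/1287 × $20,365.45 → $13,418.72
After Feb 11: 813 on hand, pool $13,660.03 (≈ $16.8020 each)
After Feb 13: 1044 on hand, pool $16,963.33 (≈ $16.2484 each)
Feb 15, sell 876: 876/1044 × $16,963.33 → $14,233.59
After Feb 16: 218 on hand, pool $3,507.24 (≈ $16.0883 each)
Total COGS = $13,418.72 + $14,233.59 = $27,652.31
Ending inventory (cost pool remaining) = $3,507.24

COGS = $27,652.31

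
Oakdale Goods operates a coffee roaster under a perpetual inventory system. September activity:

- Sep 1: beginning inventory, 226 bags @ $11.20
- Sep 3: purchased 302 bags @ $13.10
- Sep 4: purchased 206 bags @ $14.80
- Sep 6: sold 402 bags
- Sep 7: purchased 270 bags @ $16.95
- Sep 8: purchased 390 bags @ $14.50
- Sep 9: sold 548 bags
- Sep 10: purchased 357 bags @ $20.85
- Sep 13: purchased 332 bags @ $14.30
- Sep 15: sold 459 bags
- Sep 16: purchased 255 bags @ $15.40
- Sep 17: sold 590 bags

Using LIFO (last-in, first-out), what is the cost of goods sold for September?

COGS = $31,847.30

Sep 6, 402 sold [LIFO — newest first]: 206 @ $14.80 + 196 @ $13.10 = $5,616.40
Sep 9, 548 sold [LIFO — newest first]: 390 @ $14.50 + 158 @ $16.95 = $8,333.10
Sep 15, 459 sold [LIFO — newest first]: 332 @ $14.30 + 127 @ $20.85 = $7,395.55
Sep 17, 590 sold [LIFO — newest first]: 255 @ $15.40 + 230 @ $20.85 + 105 @ $16.95 = $10,502.25
Total COGS = $5,616.40 + $8,333.10 + $7,395.55 + $10,502.25 = $31,847.30
Ending inventory: 226 @ $11.20 + 106 @ $13.10 + 7 @ $16.95 = $4,038.45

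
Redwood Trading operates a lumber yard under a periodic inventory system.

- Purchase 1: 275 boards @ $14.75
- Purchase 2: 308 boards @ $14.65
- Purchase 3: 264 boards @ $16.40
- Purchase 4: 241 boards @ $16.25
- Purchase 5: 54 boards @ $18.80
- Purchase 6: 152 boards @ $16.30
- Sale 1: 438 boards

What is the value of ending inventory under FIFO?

Ending inventory = $13,862.90

Sale 1 (438) [FIFO — oldest first]: 275 @ $14.75 + 163 @ $14.65 = $6,444.20
Ending inventory: 145 @ $14.65 + 264 @ $16.40 + 241 @ $16.25 + 54 @ $18.80 + 152 @ $16.30 = $13,862.90
Check: goods available $20,307.10 = COGS $6,444.20 + ending $13,862.90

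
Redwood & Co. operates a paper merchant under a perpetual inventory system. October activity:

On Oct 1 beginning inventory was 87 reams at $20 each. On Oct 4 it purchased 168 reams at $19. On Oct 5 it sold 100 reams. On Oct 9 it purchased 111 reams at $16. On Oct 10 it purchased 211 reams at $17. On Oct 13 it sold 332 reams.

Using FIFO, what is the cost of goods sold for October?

COGS = $7,830

Oct 5, 100 sold [FIFO — oldest first]: 87 @ $20 + 13 @ $19 = $1,987
Oct 13, 332 sold [FIFO — oldest first]: 155 @ $19 + 111 @ $16 + 66 @ $17 = $5,843
Total COGS = $1,987 + $5,843 = $7,830
Ending inventory: 145 @ $17 = $2,465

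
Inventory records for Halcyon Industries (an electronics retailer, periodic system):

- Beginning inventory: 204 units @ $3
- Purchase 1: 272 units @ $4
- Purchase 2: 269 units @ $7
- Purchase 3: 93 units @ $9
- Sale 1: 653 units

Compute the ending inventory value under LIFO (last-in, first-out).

Sale 1 (653) [LIFO — newest first]: 93 @ $9 + 269 @ $7 + 272 @ $4 + 19 @ $3 = $3,865
Ending inventory: 185 @ $3 = $555

Ending inventory = $555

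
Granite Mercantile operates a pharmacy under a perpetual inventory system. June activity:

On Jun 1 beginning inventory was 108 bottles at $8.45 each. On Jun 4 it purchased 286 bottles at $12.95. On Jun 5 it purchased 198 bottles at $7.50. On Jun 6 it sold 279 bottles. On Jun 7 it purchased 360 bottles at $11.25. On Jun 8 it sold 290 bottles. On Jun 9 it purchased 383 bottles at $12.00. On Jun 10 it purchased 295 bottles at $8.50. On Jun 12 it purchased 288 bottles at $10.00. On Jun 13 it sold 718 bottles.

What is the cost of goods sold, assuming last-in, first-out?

COGS = $12,803.95

Jun 6, 279 sold [LIFO — newest first]: 198 @ $7.50 + 81 @ $12.95 = $2,533.95
Jun 8, 290 sold [LIFO — newest first]: 290 @ $11.25 = $3,262.50
Jun 13, 718 sold [LIFO — newest first]: 288 @ $10.00 + 295 @ $8.50 + 135 @ $12.00 = $7,007.50
Total COGS = $2,533.95 + $3,262.50 + $7,007.50 = $12,803.95
Ending inventory: 108 @ $8.45 + 205 @ $12.95 + 70 @ $11.25 + 248 @ $12.00 = $7,330.85
Check: goods available $20,134.80 = COGS $12,803.95 + ending $7,330.85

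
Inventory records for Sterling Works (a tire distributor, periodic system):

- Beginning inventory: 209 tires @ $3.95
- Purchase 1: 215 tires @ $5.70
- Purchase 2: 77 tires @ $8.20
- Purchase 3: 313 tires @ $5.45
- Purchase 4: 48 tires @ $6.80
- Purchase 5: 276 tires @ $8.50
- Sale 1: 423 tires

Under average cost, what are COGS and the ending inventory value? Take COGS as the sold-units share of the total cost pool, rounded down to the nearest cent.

COGS = $2,624.49; ending inventory = $4,436.21

Sale 1, sell 423: 423/1138 × $7,060.70 → $2,624.49
Ending inventory (cost pool remaining) = $4,436.21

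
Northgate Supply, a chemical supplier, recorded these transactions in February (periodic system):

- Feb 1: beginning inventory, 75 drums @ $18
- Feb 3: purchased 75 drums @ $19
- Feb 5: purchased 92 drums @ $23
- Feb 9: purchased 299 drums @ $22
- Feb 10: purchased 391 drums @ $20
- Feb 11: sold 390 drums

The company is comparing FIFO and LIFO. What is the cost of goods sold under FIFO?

COGS = $8,147

FIFO COGS: 75 @ $18 + 75 @ $19 + 92 @ $23 + 148 @ $22 = $8,147
LIFO COGS: 390 @ $20 = $7,800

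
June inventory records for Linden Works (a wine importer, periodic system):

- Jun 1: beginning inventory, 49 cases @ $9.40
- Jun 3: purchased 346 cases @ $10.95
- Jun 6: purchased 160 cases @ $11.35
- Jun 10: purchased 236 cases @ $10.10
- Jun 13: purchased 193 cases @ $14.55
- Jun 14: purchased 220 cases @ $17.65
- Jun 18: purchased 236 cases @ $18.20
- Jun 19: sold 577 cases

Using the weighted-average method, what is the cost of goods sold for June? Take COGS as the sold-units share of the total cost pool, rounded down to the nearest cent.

COGS = $7,787.59

Jun 19, sell 577: 577/1440 × $19,435.25 → $7,787.59
Ending inventory (cost pool remaining) = $11,647.66
Check: goods available $19,435.25 = COGS $7,787.59 + ending $11,647.66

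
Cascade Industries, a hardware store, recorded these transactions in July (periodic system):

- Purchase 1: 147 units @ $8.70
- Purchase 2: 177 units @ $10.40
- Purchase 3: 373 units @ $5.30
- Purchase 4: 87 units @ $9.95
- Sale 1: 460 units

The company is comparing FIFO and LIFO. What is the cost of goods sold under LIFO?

FIFO COGS: 147 @ $8.70 + 177 @ $10.40 + 136 @ $5.30 = $3,840.50
LIFO COGS: 87 @ $9.95 + 373 @ $5.30 = $2,842.55

COGS = $2,842.55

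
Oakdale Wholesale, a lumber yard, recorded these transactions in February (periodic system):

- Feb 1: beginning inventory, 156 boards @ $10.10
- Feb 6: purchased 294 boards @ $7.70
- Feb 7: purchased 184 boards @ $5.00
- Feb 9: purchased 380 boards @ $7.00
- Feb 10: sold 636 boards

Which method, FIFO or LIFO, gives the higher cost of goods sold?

FIFO COGS: 156 @ $10.10 + 294 @ $7.70 + 184 @ $5.00 + 2 @ $7.00 = $4,773.40
LIFO COGS: 380 @ $7.00 + 184 @ $5.00 + 72 @ $7.70 = $4,134.40

FIFO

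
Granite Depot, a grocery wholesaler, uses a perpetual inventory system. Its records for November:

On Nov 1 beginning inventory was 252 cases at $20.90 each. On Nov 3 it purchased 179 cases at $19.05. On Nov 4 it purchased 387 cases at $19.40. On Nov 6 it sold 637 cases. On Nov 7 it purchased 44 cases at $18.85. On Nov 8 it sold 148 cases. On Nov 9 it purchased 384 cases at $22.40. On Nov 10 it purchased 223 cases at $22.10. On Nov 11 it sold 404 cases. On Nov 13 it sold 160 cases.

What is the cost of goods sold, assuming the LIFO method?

COGS = $27,971.35

Nov 6, 637 sold [LIFO — newest first]: 387 @ $19.40 + 179 @ $19.05 + 71 @ $20.90 = $12,401.65
Nov 8, 148 sold [LIFO — newest first]: 44 @ $18.85 + 104 @ $20.90 = $3,003.00
Nov 11, 404 sold [LIFO — newest first]: 223 @ $22.10 + 181 @ $22.40 = $8,982.70
Nov 13, 160 sold [LIFO — newest first]: 160 @ $22.40 = $3,584.00
Total COGS = $12,401.65 + $3,003.00 + $8,982.70 + $3,584.00 = $27,971.35
Ending inventory: 77 @ $20.90 + 43 @ $22.40 = $2,572.50
Check: goods available $30,543.85 = COGS $27,971.35 + ending $2,572.50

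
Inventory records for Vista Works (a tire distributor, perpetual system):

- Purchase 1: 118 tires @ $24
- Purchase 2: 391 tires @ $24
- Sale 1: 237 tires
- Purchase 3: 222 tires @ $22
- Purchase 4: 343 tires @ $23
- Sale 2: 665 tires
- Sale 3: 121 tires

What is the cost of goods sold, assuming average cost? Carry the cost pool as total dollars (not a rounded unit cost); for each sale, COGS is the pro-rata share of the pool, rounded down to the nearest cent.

After Purchase 1: 118 on hand, pool $2,832.00 (≈ $24.0000 each)
After Purchase 2: 509 on hand, pool $12,216.00 (≈ $24.0000 each)
Sale 1, sell 237: 237/509 × $12,216.00 → $5,688.00
After Purchase 3: 494 on hand, pool $11,412.00 (≈ $23.1012 each)
After Purchase 4: 837 on hand, pool $19,301.00 (≈ $23.0597 each)
Sale 2, sell 665: 665/837 × $19,301.00 → $15,334.72
Sale 3, sell 121: 121/172 × $3,966.28 → $2,790.23
Total COGS = $5,688.00 + $15,334.72 + $2,790.23 = $23,812.95
Ending inventory (cost pool remaining) = $1,176.05
Check: goods available $24,989.00 = COGS $23,812.95 + ending $1,176.05

COGS = $23,812.95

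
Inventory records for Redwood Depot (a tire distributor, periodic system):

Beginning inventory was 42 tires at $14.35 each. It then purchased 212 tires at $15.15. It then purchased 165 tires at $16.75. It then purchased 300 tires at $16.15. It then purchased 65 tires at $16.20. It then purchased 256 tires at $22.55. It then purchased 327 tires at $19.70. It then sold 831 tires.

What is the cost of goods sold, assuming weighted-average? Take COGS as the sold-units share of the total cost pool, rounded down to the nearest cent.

Sale 1, sell 831: 831/1367 × $24,690.95 → $15,009.64
Ending inventory (cost pool remaining) = $9,681.31
Check: goods available $24,690.95 = COGS $15,009.64 + ending $9,681.31

COGS = $15,009.64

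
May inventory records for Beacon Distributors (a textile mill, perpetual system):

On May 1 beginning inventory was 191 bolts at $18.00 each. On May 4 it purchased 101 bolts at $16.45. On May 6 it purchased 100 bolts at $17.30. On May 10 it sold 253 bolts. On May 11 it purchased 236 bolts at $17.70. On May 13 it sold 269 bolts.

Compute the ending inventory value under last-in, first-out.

Ending inventory = $1,908.00

May 10, 253 sold [LIFO — newest first]: 100 @ $17.30 + 101 @ $16.45 + 52 @ $18.00 = $4,327.45
May 13, 269 sold [LIFO — newest first]: 236 @ $17.70 + 33 @ $18.00 = $4,771.20
Total COGS = $4,327.45 + $4,771.20 = $9,098.65
Ending inventory: 106 @ $18.00 = $1,908.00
Check: goods available $11,006.65 = COGS $9,098.65 + ending $1,908.00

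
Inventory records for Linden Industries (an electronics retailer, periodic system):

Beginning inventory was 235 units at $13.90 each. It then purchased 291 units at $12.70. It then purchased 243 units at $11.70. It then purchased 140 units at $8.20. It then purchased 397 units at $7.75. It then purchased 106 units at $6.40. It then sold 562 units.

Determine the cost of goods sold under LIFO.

COGS = $4,238.95

Sale 1 (562) [LIFO — newest first]: 106 @ $6.40 + 397 @ $7.75 + 59 @ $8.20 = $4,238.95
Ending inventory: 235 @ $13.90 + 291 @ $12.70 + 243 @ $11.70 + 81 @ $8.20 = $10,469.50
Check: goods available $14,708.45 = COGS $4,238.95 + ending $10,469.50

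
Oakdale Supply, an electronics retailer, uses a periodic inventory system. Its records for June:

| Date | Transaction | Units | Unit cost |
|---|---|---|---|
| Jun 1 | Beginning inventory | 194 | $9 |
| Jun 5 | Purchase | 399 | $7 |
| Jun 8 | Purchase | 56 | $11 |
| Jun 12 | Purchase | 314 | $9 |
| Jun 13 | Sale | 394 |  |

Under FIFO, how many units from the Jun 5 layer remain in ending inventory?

199

Jun 13, 394 sold [FIFO — oldest first]: 194 @ $9 + 200 @ $7 = $3,146
Ending inventory: 199 @ $7 + 56 @ $11 + 314 @ $9 = $4,835
Check: goods available $7,981 = COGS $3,146 + ending $4,835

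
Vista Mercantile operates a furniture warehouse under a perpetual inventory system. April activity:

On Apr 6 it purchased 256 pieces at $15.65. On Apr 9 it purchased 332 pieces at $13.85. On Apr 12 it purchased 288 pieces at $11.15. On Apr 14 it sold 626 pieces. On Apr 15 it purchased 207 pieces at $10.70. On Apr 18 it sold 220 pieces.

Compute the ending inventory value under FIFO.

Apr 14, 626 sold [FIFO — oldest first]: 256 @ $15.65 + 332 @ $13.85 + 38 @ $11.15 = $9,028.30
Apr 18, 220 sold [FIFO — oldest first]: 220 @ $11.15 = $2,453.00
Total COGS = $9,028.30 + $2,453.00 = $11,481.30
Ending inventory: 30 @ $11.15 + 207 @ $10.70 = $2,549.40
Check: goods available $14,030.70 = COGS $11,481.30 + ending $2,549.40

Ending inventory = $2,549.40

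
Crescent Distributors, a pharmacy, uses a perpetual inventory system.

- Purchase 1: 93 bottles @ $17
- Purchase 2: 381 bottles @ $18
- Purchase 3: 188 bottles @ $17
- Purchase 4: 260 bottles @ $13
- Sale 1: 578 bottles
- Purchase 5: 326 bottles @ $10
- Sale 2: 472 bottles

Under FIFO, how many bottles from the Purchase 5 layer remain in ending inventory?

198

Sale 1 (578) [FIFO — oldest first]: 93 @ $17 + 381 @ $18 + 104 @ $17 = $10,207
Sale 2 (472) [FIFO — oldest first]: 84 @ $17 + 260 @ $13 + 128 @ $10 = $6,088
Total COGS = $10,207 + $6,088 = $16,295
Ending inventory: 198 @ $10 = $1,980
Check: goods available $18,275 = COGS $16,295 + ending $1,980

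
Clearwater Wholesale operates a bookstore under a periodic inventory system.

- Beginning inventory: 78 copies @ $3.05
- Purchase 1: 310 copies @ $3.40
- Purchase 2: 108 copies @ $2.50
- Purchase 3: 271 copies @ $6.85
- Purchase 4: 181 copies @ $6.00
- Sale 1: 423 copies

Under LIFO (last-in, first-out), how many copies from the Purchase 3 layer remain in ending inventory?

Sale 1 (423) [LIFO — newest first]: 181 @ $6.00 + 242 @ $6.85 = $2,743.70
Ending inventory: 78 @ $3.05 + 310 @ $3.40 + 108 @ $2.50 + 29 @ $6.85 = $1,760.55

29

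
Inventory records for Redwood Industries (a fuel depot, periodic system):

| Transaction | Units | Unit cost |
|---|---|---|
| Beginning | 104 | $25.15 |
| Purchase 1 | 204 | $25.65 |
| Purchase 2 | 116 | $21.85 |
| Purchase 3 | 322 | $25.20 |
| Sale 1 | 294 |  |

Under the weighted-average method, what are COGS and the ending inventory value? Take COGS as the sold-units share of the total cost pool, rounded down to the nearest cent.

Sale 1, sell 294: 294/746 × $18,497.20 → $7,289.78
Ending inventory (cost pool remaining) = $11,207.42

COGS = $7,289.78; ending inventory = $11,207.42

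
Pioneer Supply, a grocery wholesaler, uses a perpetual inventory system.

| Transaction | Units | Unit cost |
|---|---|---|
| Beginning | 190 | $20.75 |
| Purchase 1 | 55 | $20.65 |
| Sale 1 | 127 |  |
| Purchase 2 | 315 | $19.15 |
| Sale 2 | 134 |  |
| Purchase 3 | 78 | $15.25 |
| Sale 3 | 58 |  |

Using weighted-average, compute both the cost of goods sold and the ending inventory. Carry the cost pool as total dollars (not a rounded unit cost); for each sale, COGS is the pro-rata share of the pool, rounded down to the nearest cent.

COGS = $6,339.77; ending inventory = $5,960.23

After Beginning: 190 on hand, pool $3,942.50 (≈ $20.7500 each)
After Purchase 1: 245 on hand, pool $5,078.25 (≈ $20.7276 each)
Sale 1, sell 127: 127/245 × $5,078.25 → $2,632.39
After Purchase 2: 433 on hand, pool $8,478.11 (≈ $19.5799 each)
Sale 2, sell 134: 134/433 × $8,478.11 → $2,623.71
After Purchase 3: 377 on hand, pool $7,043.90 (≈ $18.6841 each)
Sale 3, sell 58: 58/377 × $7,043.90 → $1,083.67
Total COGS = $2,632.39 + $2,623.71 + $1,083.67 = $6,339.77
Ending inventory (cost pool remaining) = $5,960.23
Check: goods available $12,300.00 = COGS $6,339.77 + ending $5,960.23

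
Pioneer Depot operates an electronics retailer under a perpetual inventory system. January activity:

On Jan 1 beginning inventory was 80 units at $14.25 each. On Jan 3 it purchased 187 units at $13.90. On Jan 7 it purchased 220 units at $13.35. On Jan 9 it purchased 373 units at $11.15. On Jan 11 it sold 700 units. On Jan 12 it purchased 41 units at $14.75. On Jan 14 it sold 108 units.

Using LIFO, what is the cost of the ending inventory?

Jan 11, 700 sold [LIFO — newest first]: 373 @ $11.15 + 220 @ $13.35 + 107 @ $13.90 = $8,583.25
Jan 14, 108 sold [LIFO — newest first]: 41 @ $14.75 + 67 @ $13.90 = $1,536.05
Total COGS = $8,583.25 + $1,536.05 = $10,119.30
Ending inventory: 80 @ $14.25 + 13 @ $13.90 = $1,320.70

Ending inventory = $1,320.70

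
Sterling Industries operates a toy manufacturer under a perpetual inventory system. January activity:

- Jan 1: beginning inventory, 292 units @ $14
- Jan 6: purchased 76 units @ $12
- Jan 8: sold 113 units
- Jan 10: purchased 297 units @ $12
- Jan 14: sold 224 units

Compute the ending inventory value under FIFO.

Ending inventory = $3,936

Jan 8, 113 sold [FIFO — oldest first]: 113 @ $14 = $1,582
Jan 14, 224 sold [FIFO — oldest first]: 179 @ $14 + 45 @ $12 = $3,046
Total COGS = $1,582 + $3,046 = $4,628
Ending inventory: 31 @ $12 + 297 @ $12 = $3,936
Check: goods available $8,564 = COGS $4,628 + ending $3,936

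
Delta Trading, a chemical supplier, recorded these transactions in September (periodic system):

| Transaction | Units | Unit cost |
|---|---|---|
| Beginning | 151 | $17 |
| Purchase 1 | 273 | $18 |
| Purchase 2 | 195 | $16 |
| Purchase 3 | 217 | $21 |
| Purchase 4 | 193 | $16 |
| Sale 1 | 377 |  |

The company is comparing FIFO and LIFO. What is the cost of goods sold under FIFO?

COGS = $6,635

FIFO COGS: 151 @ $17 + 226 @ $18 = $6,635
LIFO COGS: 193 @ $16 + 184 @ $21 = $6,952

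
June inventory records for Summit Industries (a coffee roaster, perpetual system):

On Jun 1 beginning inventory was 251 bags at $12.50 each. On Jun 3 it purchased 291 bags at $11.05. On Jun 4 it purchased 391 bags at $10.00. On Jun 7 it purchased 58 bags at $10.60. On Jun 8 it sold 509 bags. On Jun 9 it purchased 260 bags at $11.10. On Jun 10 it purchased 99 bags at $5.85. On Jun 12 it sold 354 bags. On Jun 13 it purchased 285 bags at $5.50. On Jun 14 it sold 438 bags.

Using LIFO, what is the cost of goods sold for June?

Jun 8, 509 sold [LIFO — newest first]: 58 @ $10.60 + 391 @ $10.00 + 60 @ $11.05 = $5,187.80
Jun 12, 354 sold [LIFO — newest first]: 99 @ $5.85 + 255 @ $11.10 = $3,409.65
Jun 14, 438 sold [LIFO — newest first]: 285 @ $5.50 + 5 @ $11.10 + 148 @ $11.05 = $3,258.40
Total COGS = $5,187.80 + $3,409.65 + $3,258.40 = $11,855.85
Ending inventory: 251 @ $12.50 + 83 @ $11.05 = $4,054.65
Check: goods available $15,910.50 = COGS $11,855.85 + ending $4,054.65

COGS = $11,855.85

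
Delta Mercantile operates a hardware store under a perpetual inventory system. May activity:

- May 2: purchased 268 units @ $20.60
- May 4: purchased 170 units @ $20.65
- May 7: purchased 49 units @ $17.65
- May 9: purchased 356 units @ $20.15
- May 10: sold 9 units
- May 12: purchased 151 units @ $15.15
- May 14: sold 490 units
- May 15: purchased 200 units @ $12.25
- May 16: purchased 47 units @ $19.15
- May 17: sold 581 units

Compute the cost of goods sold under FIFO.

COGS = $20,410.70

May 10, 9 sold [FIFO — oldest first]: 9 @ $20.60 = $185.40
May 14, 490 sold [FIFO — oldest first]: 259 @ $20.60 + 170 @ $20.65 + 49 @ $17.65 + 12 @ $20.15 = $9,952.55
May 17, 581 sold [FIFO — oldest first]: 344 @ $20.15 + 151 @ $15.15 + 86 @ $12.25 = $10,272.75
Total COGS = $185.40 + $9,952.55 + $10,272.75 = $20,410.70
Ending inventory: 114 @ $12.25 + 47 @ $19.15 = $2,296.55
Check: goods available $22,707.25 = COGS $20,410.70 + ending $2,296.55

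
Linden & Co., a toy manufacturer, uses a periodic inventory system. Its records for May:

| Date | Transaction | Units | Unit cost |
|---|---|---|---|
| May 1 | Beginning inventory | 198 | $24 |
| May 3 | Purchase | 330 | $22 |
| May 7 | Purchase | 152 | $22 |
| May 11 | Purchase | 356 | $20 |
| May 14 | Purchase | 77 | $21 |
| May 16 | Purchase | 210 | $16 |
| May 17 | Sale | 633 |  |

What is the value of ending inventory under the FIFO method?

Ending inventory = $13,131

May 17, 633 sold [FIFO — oldest first]: 198 @ $24 + 330 @ $22 + 105 @ $22 = $14,322
Ending inventory: 47 @ $22 + 356 @ $20 + 77 @ $21 + 210 @ $16 = $13,131
Check: goods available $27,453 = COGS $14,322 + ending $13,131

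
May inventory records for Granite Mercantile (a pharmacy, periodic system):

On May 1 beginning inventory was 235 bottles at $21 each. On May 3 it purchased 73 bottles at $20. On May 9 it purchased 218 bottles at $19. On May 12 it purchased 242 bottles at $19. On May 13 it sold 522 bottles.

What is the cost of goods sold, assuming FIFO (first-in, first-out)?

May 13, 522 sold [FIFO — oldest first]: 235 @ $21 + 73 @ $20 + 214 @ $19 = $10,461
Ending inventory: 4 @ $19 + 242 @ $19 = $4,674

COGS = $10,461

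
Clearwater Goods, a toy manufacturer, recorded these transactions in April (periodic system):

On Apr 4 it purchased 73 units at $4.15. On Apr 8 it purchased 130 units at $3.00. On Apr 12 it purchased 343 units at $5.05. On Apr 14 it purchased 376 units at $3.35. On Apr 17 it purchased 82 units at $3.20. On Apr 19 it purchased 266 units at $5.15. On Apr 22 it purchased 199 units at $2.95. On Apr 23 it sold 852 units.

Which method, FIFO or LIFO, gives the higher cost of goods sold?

FIFO

FIFO COGS: 73 @ $4.15 + 130 @ $3.00 + 343 @ $5.05 + 306 @ $3.35 = $3,450.20
LIFO COGS: 199 @ $2.95 + 266 @ $5.15 + 82 @ $3.20 + 305 @ $3.35 = $3,241.10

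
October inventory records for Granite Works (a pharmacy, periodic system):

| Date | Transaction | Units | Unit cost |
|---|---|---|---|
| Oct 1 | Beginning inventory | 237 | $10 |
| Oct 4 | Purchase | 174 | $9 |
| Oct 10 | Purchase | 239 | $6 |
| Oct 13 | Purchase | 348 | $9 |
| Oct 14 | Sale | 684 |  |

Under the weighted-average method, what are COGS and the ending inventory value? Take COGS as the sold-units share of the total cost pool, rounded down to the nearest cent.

Oct 14, sell 684: 684/998 × $8,502.00 → $5,827.02
Ending inventory (cost pool remaining) = $2,674.98

COGS = $5,827.02; ending inventory = $2,674.98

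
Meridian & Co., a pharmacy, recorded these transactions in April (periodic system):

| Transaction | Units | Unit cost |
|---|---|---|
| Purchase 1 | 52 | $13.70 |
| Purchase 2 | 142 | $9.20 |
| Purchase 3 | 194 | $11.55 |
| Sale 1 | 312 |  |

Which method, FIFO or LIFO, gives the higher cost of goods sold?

FIFO

FIFO COGS: 52 @ $13.70 + 142 @ $9.20 + 118 @ $11.55 = $3,381.70
LIFO COGS: 194 @ $11.55 + 118 @ $9.20 = $3,326.30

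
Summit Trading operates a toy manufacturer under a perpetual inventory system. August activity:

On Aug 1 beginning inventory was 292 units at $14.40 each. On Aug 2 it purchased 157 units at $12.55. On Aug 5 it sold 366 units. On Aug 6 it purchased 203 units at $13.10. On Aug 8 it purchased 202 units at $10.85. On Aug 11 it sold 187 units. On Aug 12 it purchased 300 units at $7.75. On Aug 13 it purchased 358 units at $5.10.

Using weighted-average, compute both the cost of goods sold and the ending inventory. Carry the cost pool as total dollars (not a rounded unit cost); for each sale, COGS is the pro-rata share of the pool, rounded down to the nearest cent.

COGS = $7,329.95; ending inventory = $7,847.00

After Aug 1: 292 on hand, pool $4,204.80 (≈ $14.4000 each)
After Aug 2: 449 on hand, pool $6,175.15 (≈ $13.7531 each)
Aug 5, sell 366: 366/449 × $6,175.15 → $5,033.64
After Aug 6: 286 on hand, pool $3,800.81 (≈ $13.2895 each)
After Aug 8: 488 on hand, pool $5,992.51 (≈ $12.2797 each)
Aug 11, sell 187: 187/488 × $5,992.51 → $2,296.31
After Aug 12: 601 on hand, pool $6,021.20 (≈ $10.0186 each)
After Aug 13: 959 on hand, pool $7,847.00 (≈ $8.1825 each)
Total COGS = $5,033.64 + $2,296.31 = $7,329.95
Ending inventory (cost pool remaining) = $7,847.00
Check: goods available $15,176.95 = COGS $7,329.95 + ending $7,847.00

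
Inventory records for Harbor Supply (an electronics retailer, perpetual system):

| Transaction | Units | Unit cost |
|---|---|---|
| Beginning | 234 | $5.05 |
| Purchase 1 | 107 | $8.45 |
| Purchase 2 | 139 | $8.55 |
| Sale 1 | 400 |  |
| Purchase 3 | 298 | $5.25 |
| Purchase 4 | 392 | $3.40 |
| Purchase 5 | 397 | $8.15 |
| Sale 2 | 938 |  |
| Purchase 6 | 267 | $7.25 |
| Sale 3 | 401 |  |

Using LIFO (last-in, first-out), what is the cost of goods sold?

COGS = $10,860.15

Sale 1 (400) [LIFO — newest first]: 139 @ $8.55 + 107 @ $8.45 + 154 @ $5.05 = $2,870.30
Sale 2 (938) [LIFO — newest first]: 397 @ $8.15 + 392 @ $3.40 + 149 @ $5.25 = $5,350.60
Sale 3 (401) [LIFO — newest first]: 267 @ $7.25 + 134 @ $5.25 = $2,639.25
Total COGS = $2,870.30 + $5,350.60 + $2,639.25 = $10,860.15
Ending inventory: 80 @ $5.05 + 15 @ $5.25 = $482.75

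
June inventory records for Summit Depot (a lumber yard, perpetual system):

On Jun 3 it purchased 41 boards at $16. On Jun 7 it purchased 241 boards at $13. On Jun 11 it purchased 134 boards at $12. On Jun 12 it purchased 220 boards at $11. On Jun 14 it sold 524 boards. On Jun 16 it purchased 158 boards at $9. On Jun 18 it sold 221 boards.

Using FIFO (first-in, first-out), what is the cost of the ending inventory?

Jun 14, 524 sold [FIFO — oldest first]: 41 @ $16 + 241 @ $13 + 134 @ $12 + 108 @ $11 = $6,585
Jun 18, 221 sold [FIFO — oldest first]: 112 @ $11 + 109 @ $9 = $2,213
Total COGS = $6,585 + $2,213 = $8,798
Ending inventory: 49 @ $9 = $441
Check: goods available $9,239 = COGS $8,798 + ending $441

Ending inventory = $441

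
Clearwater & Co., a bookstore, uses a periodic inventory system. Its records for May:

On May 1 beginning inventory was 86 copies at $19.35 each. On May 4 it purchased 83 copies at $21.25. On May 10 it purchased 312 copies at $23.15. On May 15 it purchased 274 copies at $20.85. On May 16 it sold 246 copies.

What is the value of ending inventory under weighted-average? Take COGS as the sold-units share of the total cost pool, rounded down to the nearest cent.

May 16, sell 246: 246/755 × $16,363.55 → $5,331.69
Ending inventory (cost pool remaining) = $11,031.86

Ending inventory = $11,031.86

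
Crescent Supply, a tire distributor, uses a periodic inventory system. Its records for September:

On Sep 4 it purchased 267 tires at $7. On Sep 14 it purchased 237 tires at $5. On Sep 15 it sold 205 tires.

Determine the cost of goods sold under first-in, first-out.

Sep 15, 205 sold [FIFO — oldest first]: 205 @ $7 = $1,435
Ending inventory: 62 @ $7 + 237 @ $5 = $1,619
Check: goods available $3,054 = COGS $1,435 + ending $1,619

COGS = $1,435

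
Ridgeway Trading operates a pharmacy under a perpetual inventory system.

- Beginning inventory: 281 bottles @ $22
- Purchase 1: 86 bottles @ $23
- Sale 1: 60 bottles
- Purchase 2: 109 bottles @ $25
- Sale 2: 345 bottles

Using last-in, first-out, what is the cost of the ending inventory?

Sale 1 (60) [LIFO — newest first]: 60 @ $23 = $1,380
Sale 2 (345) [LIFO — newest first]: 109 @ $25 + 26 @ $23 + 210 @ $22 = $7,943
Total COGS = $1,380 + $7,943 = $9,323
Ending inventory: 71 @ $22 = $1,562

Ending inventory = $1,562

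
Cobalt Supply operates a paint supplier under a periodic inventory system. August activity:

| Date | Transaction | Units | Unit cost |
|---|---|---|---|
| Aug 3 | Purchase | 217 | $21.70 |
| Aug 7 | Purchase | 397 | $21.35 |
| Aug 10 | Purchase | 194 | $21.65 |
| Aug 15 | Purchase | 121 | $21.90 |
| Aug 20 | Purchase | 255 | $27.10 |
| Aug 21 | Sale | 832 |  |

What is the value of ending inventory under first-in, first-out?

Aug 21, 832 sold [FIFO — oldest first]: 217 @ $21.70 + 397 @ $21.35 + 194 @ $21.65 + 24 @ $21.90 = $17,910.55
Ending inventory: 97 @ $21.90 + 255 @ $27.10 = $9,034.80

Ending inventory = $9,034.80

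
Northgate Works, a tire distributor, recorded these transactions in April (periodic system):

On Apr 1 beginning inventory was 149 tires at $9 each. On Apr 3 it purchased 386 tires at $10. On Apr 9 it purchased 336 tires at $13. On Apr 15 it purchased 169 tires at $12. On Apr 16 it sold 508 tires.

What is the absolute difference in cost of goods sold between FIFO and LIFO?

$1,495

FIFO COGS: 149 @ $9 + 359 @ $10 = $4,931
LIFO COGS: 169 @ $12 + 336 @ $13 + 3 @ $10 = $6,426
Difference = |$4,931 − $6,426| = $1,495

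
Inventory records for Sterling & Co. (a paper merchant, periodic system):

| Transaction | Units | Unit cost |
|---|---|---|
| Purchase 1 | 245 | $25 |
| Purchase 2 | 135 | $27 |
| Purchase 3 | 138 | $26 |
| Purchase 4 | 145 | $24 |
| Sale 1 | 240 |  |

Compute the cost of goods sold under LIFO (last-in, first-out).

Sale 1 (240) [LIFO — newest first]: 145 @ $24 + 95 @ $26 = $5,950
Ending inventory: 245 @ $25 + 135 @ $27 + 43 @ $26 = $10,888

COGS = $5,950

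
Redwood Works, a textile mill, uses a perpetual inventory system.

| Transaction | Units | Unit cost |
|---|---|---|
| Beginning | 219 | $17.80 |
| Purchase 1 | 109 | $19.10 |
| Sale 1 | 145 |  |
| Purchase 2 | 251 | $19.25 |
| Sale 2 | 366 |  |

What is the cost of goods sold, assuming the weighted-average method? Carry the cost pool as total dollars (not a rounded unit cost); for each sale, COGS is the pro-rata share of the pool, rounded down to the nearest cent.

COGS = $9,532.03

After Beginning: 219 on hand, pool $3,898.20 (≈ $17.8000 each)
After Purchase 1: 328 on hand, pool $5,980.10 (≈ $18.2320 each)
Sale 1, sell 145: 145/328 × $5,980.10 → $2,643.64
After Purchase 2: 434 on hand, pool $8,168.21 (≈ $18.8208 each)
Sale 2, sell 366: 366/434 × $8,168.21 → $6,888.39
Total COGS = $2,643.64 + $6,888.39 = $9,532.03
Ending inventory (cost pool remaining) = $1,279.82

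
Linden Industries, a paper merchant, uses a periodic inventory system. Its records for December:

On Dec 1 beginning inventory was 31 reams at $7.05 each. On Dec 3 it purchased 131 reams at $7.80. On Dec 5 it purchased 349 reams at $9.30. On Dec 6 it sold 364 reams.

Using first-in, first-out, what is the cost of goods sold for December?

Dec 6, 364 sold [FIFO — oldest first]: 31 @ $7.05 + 131 @ $7.80 + 202 @ $9.30 = $3,118.95
Ending inventory: 147 @ $9.30 = $1,367.10

COGS = $3,118.95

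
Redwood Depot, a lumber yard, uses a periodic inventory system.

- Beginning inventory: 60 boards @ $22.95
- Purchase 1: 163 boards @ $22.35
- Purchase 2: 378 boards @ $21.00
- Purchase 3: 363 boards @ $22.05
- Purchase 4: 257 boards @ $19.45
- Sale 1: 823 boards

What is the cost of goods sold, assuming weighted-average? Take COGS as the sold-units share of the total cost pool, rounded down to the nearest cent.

COGS = $17,498.59

Sale 1, sell 823: 823/1221 × $25,960.85 → $17,498.59
Ending inventory (cost pool remaining) = $8,462.26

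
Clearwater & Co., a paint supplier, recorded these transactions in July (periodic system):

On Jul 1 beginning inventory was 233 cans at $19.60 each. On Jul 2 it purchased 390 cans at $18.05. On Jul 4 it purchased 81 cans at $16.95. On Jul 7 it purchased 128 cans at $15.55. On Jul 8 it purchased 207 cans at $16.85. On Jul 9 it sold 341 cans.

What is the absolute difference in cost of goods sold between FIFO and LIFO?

FIFO COGS: 233 @ $19.60 + 108 @ $18.05 = $6,516.20
LIFO COGS: 207 @ $16.85 + 128 @ $15.55 + 6 @ $16.95 = $5,580.05
Difference = |$6,516.20 − $5,580.05| = $936.15

$936.15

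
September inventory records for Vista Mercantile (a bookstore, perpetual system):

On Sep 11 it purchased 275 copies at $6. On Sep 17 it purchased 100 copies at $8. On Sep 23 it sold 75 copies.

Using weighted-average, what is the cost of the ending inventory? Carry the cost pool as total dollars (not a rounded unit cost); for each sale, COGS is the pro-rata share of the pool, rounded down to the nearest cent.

Ending inventory = $1,960.00

After Sep 11: 275 on hand, pool $1,650.00 (≈ $6.0000 each)
After Sep 17: 375 on hand, pool $2,450.00 (≈ $6.5333 each)
Sep 23, sell 75: 75/375 × $2,450.00 → $490.00
Ending inventory (cost pool remaining) = $1,960.00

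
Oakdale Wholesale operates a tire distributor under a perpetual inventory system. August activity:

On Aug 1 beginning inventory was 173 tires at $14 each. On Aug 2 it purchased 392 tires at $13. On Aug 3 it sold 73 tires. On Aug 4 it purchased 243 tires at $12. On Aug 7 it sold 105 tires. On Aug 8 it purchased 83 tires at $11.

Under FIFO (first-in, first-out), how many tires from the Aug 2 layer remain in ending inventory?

387

Aug 3, 73 sold [FIFO — oldest first]: 73 @ $14 = $1,022
Aug 7, 105 sold [FIFO — oldest first]: 100 @ $14 + 5 @ $13 = $1,465
Total COGS = $1,022 + $1,465 = $2,487
Ending inventory: 387 @ $13 + 243 @ $12 + 83 @ $11 = $8,860
Check: goods available $11,347 = COGS $2,487 + ending $8,860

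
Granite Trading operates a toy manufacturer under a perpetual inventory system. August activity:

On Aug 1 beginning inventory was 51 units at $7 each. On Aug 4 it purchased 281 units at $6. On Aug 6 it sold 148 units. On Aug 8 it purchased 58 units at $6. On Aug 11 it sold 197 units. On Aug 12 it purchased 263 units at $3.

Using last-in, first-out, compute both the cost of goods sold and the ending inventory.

Aug 6, 148 sold [LIFO — newest first]: 148 @ $6 = $888
Aug 11, 197 sold [LIFO — newest first]: 58 @ $6 + 133 @ $6 + 6 @ $7 = $1,188
Total COGS = $888 + $1,188 = $2,076
Ending inventory: 45 @ $7 + 263 @ $3 = $1,104
Check: goods available $3,180 = COGS $2,076 + ending $1,104

COGS = $2,076; ending inventory = $1,104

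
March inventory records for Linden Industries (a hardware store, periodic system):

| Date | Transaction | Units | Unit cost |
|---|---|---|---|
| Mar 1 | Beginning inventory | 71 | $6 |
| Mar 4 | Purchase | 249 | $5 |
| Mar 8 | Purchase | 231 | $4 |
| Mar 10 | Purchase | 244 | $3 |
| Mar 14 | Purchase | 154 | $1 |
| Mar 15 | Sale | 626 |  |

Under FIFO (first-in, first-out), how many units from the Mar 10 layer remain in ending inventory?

169

Mar 15, 626 sold [FIFO — oldest first]: 71 @ $6 + 249 @ $5 + 231 @ $4 + 75 @ $3 = $2,820
Ending inventory: 169 @ $3 + 154 @ $1 = $661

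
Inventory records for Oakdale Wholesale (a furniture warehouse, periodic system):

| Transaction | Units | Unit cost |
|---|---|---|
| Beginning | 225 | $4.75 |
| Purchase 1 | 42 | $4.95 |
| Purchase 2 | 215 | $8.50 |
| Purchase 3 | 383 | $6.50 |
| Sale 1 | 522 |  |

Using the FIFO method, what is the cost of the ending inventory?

Ending inventory = $2,229.50

Sale 1 (522) [FIFO — oldest first]: 225 @ $4.75 + 42 @ $4.95 + 215 @ $8.50 + 40 @ $6.50 = $3,364.15
Ending inventory: 343 @ $6.50 = $2,229.50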